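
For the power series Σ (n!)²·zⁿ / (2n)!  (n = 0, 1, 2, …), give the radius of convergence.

R = 4

Ratio test: |a_{n+1}/a_n| = (n+1)²/[(2n+1)·(2n+2)] → 1/4 as n → ∞.
Convergence for |z| · 1/4 < 1, i.e. |z| < 4. So R = 4.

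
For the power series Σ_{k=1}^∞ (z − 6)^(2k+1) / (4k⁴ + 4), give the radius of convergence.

Ratio test: |a_{k+1}/a_k| = (4k⁴ + 4)/(4(k+1)⁴ + 4) → 1 as k → ∞.
Since the exponent of (z − 6) increases by 2 each term, convergence requires |z − 6|² < 1, hence R = 1.

R = 1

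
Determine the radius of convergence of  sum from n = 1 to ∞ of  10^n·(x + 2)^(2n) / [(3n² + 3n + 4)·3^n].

By the ratio test, |a_{n+1}/a_n| = [(3n² + 3n + 4)/(3(n+1)² + 3(n+1) + 4)] · 10/3 → 10/3.
Since the exponent of (x + 2) increases by 2 each term, convergence requires |x + 2|² < 3/10, hence R = √30/10.

R = √30/10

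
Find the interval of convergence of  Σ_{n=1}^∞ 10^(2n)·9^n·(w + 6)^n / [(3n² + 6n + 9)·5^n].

[-1081/180, -1079/180]

The ratio of consecutive coefficients is [(3n² + 6n + 9)/(3(n+1)² + 6(n+1) + 9)] · 100·9/5 → 180.
The series converges when 180 · |w + 6| < 1, giving R = 1/180.
At w = -1079/180: absolute convergence follows by limit comparison with Σ 1/n².
At w = -1081/180: the terms are on the order of 1/n², so the series converges absolutely by comparison with the p-series (p = 2 > 1).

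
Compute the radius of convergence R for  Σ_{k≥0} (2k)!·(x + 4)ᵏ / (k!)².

R = 1/4

Apply the ratio test: |a_{k+1}| / |a_k| = (2k+1)·(2k+2)/(k+1)², which tends to 4 as k → ∞.
The series converges when 4 · |x + 4| < 1, giving R = 1/4.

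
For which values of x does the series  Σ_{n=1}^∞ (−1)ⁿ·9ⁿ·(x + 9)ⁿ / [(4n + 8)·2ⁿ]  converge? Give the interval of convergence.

(-83/9, -79/9]

The ratio of consecutive coefficients is [(4n + 8)/(4(n+1) + 8)] · 9/2 → 9/2.
Convergence for |x + 9| · 9/2 < 1, i.e. |x + 9| < 2/9. So R = 2/9.
Endpoint x = -79/9: an alternating series whose terms decrease to 0 in absolute value, so it converges by the Leibniz criterion.
At x = -83/9: the terms behave like c/n; limit comparison with the harmonic series gives divergence.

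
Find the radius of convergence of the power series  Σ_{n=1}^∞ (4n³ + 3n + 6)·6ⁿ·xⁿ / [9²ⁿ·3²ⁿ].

R = 243/2

Apply the ratio test: |a_{n+1}| / |a_n| = [(4(n+1)³ + 3(n+1) + 6)/(4n³ + 3n + 6)] · 6/(81·9), which tends to 2/243 as n → ∞.
Convergence for |x| · 2/243 < 1, i.e. |x| < 243/2. So R = 243/2.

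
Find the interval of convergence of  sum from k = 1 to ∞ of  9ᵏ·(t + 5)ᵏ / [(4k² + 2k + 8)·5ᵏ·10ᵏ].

[-95/9, 5/9]

Ratio test: |a_{k+1}/a_k| = [(4k² + 2k + 8)/(4(k+1)² + 2(k+1) + 8)] · 9/(5·10) → 9/50 as k → ∞.
Hence the series converges for |t + 5| < 1/(9/50) = 50/9, so the radius of convergence is 50/9.
Endpoint t = 5/9: the series is dominated by a constant times Σ 1/k², which converges (p = 2 > 1).
Check t = -95/9: absolute convergence follows by limit comparison with Σ 1/k².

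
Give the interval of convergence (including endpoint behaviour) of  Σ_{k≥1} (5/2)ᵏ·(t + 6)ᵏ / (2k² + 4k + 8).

Ratio test: |a_{k+1}/a_k| = [(2k² + 4k + 8)/(2(k+1)² + 4(k+1) + 8)] · 5/2 → 5/2 as k → ∞.
The series converges when 5/2 · |t + 6| < 1, giving R = 2/5.
At t = -28/5: absolute convergence follows by limit comparison with Σ 1/k².
Check t = -32/5: the terms are on the order of 1/k², so the series converges absolutely by comparison with the p-series (p = 2 > 1).

[-32/5, -28/5]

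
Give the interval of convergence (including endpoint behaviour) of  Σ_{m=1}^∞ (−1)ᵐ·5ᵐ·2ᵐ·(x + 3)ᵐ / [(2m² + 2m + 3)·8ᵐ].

[-19/5, -11/5]

Apply the ratio test: |a_{m+1}| / |a_m| = [(2m² + 2m + 3)/(2(m+1)² + 2(m+1) + 3)] · 5·2/8, which tends to 5/4 as m → ∞.
The series converges when 5/4 · |x + 3| < 1, giving R = 4/5.
Check x = -11/5: absolute convergence follows by limit comparison with Σ 1/m².
When x = -19/5, the series is dominated by a constant times Σ 1/m², which converges (p = 2 > 1).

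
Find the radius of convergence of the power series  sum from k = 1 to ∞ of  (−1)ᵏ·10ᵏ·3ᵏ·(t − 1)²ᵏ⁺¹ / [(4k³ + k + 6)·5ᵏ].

R = √6/6

Apply the ratio test: |a_{k+1}| / |a_k| = [(4k³ + k + 6)/(4(k+1)³ + (k+1) + 6)] · 10·3/5, which tends to 6 as k → ∞.
Successive powers of (t − 1) differ by 2, so the series converges when |t − 1|² · 6 < 1, i.e. |t − 1| < √(1/6). So R = √6/6.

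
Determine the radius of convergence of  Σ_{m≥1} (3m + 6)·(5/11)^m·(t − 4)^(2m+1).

By the ratio test, |a_{m+1}/a_m| = [(3(m+1) + 6)/(3m + 6)] · 5/11 → 5/11.
Writing y = (t − 4)², the series in y has radius 11/5, so |t − 4| < √(11/5) and R = √55/5.

R = √55/5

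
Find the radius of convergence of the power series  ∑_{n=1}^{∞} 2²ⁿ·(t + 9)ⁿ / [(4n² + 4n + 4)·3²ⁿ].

R = 9/4

By the ratio test, |a_{n+1}/a_n| = [(4n² + 4n + 4)/(4(n+1)² + 4(n+1) + 4)] · 4/9 → 4/9.
Thus R = 1/(4/9) = 9/4.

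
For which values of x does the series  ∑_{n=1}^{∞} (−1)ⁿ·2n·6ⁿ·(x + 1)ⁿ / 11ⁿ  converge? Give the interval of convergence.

(-17/6, 5/6)

By the ratio test, |a_{n+1}/a_n| = [2(n+1)/2n] · 6/11 → 6/11.
Thus R = 1/(6/11) = 11/6.
Check x = 5/6: the terms have absolute value of order n, which does not tend to 0, so the series diverges by the divergence test.
At x = -17/6: the n-th term does not approach 0; divergence by the term test.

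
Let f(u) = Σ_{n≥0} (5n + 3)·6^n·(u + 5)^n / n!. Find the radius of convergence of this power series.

By the ratio test, |a_{n+1}/a_n| = (5(n+1) + 3)/(5n + 3) · 6 · 1/(n+1) → 0.
Since the limit is 0 < 1 for every u, the series converges on all of ℝ and R = ∞.

R = ∞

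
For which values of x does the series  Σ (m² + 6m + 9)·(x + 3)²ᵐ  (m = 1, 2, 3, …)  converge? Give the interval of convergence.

Apply the ratio test: |a_{m+1}| / |a_m| = ((m+1)² + 6(m+1) + 9)/(m² + 6m + 9), which tends to 1 as m → ∞.
Since the exponent of (x + 3) increases by 2 each term, convergence requires |x + 3|² < 1, hence R = 1.
Endpoint x = -2: the terms have absolute value of order m², which does not tend to 0, so the series diverges by the divergence test.
Endpoint x = -4: the terms do not tend to 0, so the series diverges.

(-4, -2)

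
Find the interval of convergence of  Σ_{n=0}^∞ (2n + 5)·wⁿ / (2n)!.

By the ratio test, |a_{n+1}/a_n| = (2(n+1) + 5)/(2n + 5) · 1/[(2n+1)·(2n+2)] → 0.
The limit is 0, so the series converges for all w; R = ∞.

(−∞, ∞)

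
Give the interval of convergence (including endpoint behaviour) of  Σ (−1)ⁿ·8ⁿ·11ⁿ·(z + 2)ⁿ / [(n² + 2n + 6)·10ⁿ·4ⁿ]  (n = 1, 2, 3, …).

[-27/11, -17/11]

Apply the ratio test: |a_{n+1}| / |a_n| = [(n² + 2n + 6)/((n+1)² + 2(n+1) + 6)] · 8·11/(10·4), which tends to 11/5 as n → ∞.
The series converges when 11/5 · |z + 2| < 1, giving R = 5/11.
At z = -17/11: absolute convergence follows by limit comparison with Σ 1/n².
When z = -27/11, the terms are on the order of 1/n², so the series converges absolutely by comparison with the p-series (p = 2 > 1).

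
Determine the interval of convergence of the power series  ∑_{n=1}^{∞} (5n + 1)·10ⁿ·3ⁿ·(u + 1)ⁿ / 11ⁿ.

Apply the ratio test: |a_{n+1}| / |a_n| = [(5(n+1) + 1)/(5n + 1)] · 10·3/11, which tends to 30/11 as n → ∞.
Thus R = 1/(30/11) = 11/30.
Endpoint u = -19/30: the n-th term does not approach 0; divergence by the term test.
Check u = -41/30: the n-th term does not approach 0; divergence by the term test.

(-41/30, -19/30)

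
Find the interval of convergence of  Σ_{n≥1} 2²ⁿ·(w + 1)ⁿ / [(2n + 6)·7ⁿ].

[-11/4, 3/4)

Ratio test: |a_{n+1}/a_n| = [(2n + 6)/(2(n+1) + 6)] · 4/7 → 4/7 as n → ∞.
The series converges when 4/7 · |w + 1| < 1, giving R = 7/4.
At w = 3/4: the terms behave like c/n; limit comparison with the harmonic series gives divergence.
Endpoint w = -11/4: convergence follows from the alternating series test (terms decrease monotonically to 0).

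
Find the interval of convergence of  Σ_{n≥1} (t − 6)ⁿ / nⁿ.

(−∞, ∞)

By the Cauchy root test, |a_n|^(1/n) = 1/n → 0.
Since the n-th root of |a_n| tends to 0, the series converges for all real t; R = ∞.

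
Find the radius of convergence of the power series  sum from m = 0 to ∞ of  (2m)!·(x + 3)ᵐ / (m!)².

R = 1/4

Apply the ratio test: |a_{m+1}| / |a_m| = (2m+1)·(2m+2)/(m+1)², which tends to 4 as m → ∞.
The series converges when 4 · |x + 3| < 1, giving R = 1/4.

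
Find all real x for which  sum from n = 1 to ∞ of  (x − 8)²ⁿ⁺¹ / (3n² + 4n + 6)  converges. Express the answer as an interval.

[7, 9]

The ratio of consecutive coefficients is (3n² + 4n + 6)/(3(n+1)² + 4(n+1) + 6) → 1.
Since the exponent of (x − 8) increases by 2 each term, convergence requires |x − 8|² < 1, hence R = 1.
Endpoint x = 9: the terms are on the order of 1/n², so the series converges absolutely by comparison with the p-series (p = 2 > 1).
When x = 7, the terms are on the order of 1/n², so the series converges absolutely by comparison with the p-series (p = 2 > 1).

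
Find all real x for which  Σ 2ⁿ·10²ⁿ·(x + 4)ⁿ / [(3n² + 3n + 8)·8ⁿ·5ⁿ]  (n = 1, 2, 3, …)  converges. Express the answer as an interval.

Apply the ratio test: |a_{n+1}| / |a_n| = [(3n² + 3n + 8)/(3(n+1)² + 3(n+1) + 8)] · 2·100/(8·5), which tends to 5 as n → ∞.
Hence the series converges for |x + 4| < 1/(5) = 1/5, so the radius of convergence is 1/5.
Endpoint x = -19/5: the series is dominated by a constant times Σ 1/n², which converges (p = 2 > 1).
At x = -21/5: the series is dominated by a constant times Σ 1/n², which converges (p = 2 > 1).

[-21/5, -19/5]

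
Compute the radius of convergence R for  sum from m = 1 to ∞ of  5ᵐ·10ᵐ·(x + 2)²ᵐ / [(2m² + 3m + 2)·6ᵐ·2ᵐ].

R = √6/5

Ratio test: |a_{m+1}/a_m| = [(2m² + 3m + 2)/(2(m+1)² + 3(m+1) + 2)] · 5·10/(6·2) → 25/6 as m → ∞.
Since the exponent of (x + 2) increases by 2 each term, convergence requires |x + 2|² < 6/25, hence R = √6/5.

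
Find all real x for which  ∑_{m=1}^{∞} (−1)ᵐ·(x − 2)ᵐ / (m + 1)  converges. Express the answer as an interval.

Apply the ratio test: |a_{m+1}| / |a_m| = (m + 1)/((m+1) + 1), which tends to 1 as m → ∞.
Convergence for |x − 2| < 1, so R = 1.
When x = 3, the terms alternate in sign and decrease monotonically to 0 in absolute value (size ~ c/m), so the alternating series test gives convergence.
Check x = 1: the terms are asymptotic to a nonzero constant times 1/m, so the series diverges by limit comparison with Σ 1/m.

(1, 3]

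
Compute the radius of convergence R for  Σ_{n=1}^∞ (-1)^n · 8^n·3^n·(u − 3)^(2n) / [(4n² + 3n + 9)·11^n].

Apply the ratio test: |a_{n+1}| / |a_n| = [(4n² + 3n + 9)/(4(n+1)² + 3(n+1) + 9)] · 8·3/11, which tends to 24/11 as n → ∞.
Successive powers of (u − 3) differ by 2, so the series converges when |u − 3|² · 24/11 < 1, i.e. |u − 3| < √(11/24). So R = √66/12.

R = √66/12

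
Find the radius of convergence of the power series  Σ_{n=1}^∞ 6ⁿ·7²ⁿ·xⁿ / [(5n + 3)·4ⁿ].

R = 2/147

Ratio test: |a_{n+1}/a_n| = [(5n + 3)/(5(n+1) + 3)] · 6·49/4 → 147/2 as n → ∞.
Hence the series converges for |x| < 1/(147/2) = 2/147, so the radius of convergence is 2/147.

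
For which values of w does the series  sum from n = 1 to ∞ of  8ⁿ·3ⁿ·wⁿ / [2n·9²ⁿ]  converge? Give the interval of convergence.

[-27/8, 27/8)

The ratio of consecutive coefficients is [2n/2(n+1)] · 8·3/81 → 8/27.
Convergence for |w| · 8/27 < 1, i.e. |w| < 27/8. So R = 27/8.
Endpoint w = 27/8: the terms are asymptotic to a nonzero constant times 1/n, so the series diverges by limit comparison with Σ 1/n.
At w = -27/8: an alternating series whose terms decrease to 0 in absolute value, so it converges by the Leibniz criterion.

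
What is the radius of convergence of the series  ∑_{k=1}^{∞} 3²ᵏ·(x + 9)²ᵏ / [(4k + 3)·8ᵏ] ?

R = 2√2/3

Ratio test: |a_{k+1}/a_k| = [(4k + 3)/(4(k+1) + 3)] · 9/8 → 9/8 as k → ∞.
Successive powers of (x + 9) differ by 2, so the series converges when |x + 9|² · 9/8 < 1, i.e. |x + 9| < √(8/9). So R = 2√2/3.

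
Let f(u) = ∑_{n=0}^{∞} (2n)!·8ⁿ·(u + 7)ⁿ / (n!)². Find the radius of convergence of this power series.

R = 1/32

Apply the ratio test: |a_{n+1}| / |a_n| = (2n+1)·(2n+2)/(n+1)² · 8, which tends to 32 as n → ∞.
Convergence for |u + 7| · 32 < 1, i.e. |u + 7| < 1/32. So R = 1/32.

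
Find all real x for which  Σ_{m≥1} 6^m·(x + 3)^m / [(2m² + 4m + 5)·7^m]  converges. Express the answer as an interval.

By the ratio test, |a_{m+1}/a_m| = [(2m² + 4m + 5)/(2(m+1)² + 4(m+1) + 5)] · 6/7 → 6/7.
The series converges when 6/7 · |x + 3| < 1, giving R = 7/6.
At x = -11/6: the terms are on the order of 1/m², so the series converges absolutely by comparison with the p-series (p = 2 > 1).
At x = -25/6: the series is dominated by a constant times Σ 1/m², which converges (p = 2 > 1).

[-25/6, -11/6]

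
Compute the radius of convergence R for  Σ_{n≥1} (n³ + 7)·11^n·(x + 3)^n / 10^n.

By the ratio test, |a_{n+1}/a_n| = [((n+1)³ + 7)/(n³ + 7)] · 11/10 → 11/10.
Convergence for |x + 3| · 11/10 < 1, i.e. |x + 3| < 10/11. So R = 10/11.

R = 10/11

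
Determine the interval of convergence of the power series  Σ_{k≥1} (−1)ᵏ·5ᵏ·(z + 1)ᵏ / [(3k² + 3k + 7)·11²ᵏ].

[-126/5, 116/5]

The ratio of consecutive coefficients is [(3k² + 3k + 7)/(3(k+1)² + 3(k+1) + 7)] · 5/121 → 5/121.
Thus R = 1/(5/121) = 121/5.
When z = 116/5, the terms are on the order of 1/k², so the series converges absolutely by comparison with the p-series (p = 2 > 1).
When z = -126/5, absolute convergence follows by limit comparison with Σ 1/k².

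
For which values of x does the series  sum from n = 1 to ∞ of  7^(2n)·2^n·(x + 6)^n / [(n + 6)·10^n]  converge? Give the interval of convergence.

[-299/49, -289/49)

By the ratio test, |a_{n+1}/a_n| = [(n + 6)/((n+1) + 6)] · 49·2/10 → 49/5.
Hence the series converges for |x + 6| < 1/(49/5) = 5/49, so the radius of convergence is 5/49.
At x = -289/49: the terms behave like c/n; limit comparison with the harmonic series gives divergence.
Check x = -299/49: the terms alternate in sign and decrease monotonically to 0 in absolute value (size ~ c/n), so the alternating series test gives convergence.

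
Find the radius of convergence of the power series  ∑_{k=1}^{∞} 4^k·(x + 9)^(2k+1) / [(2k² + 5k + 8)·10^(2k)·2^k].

The ratio of consecutive coefficients is [(2k² + 5k + 8)/(2(k+1)² + 5(k+1) + 8)] · 4/(100·2) → 1/50.
Since the exponent of (x + 9) increases by 2 each term, convergence requires |x + 9|² < 50, hence R = 5√2.

R = 5√2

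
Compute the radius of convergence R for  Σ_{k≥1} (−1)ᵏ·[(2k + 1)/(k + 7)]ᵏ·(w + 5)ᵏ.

By the Cauchy root test, |a_k|^(1/k) = (2k + 1)/(k + 7) → 2.
Convergence for |w + 5| · 2 < 1, i.e. |w + 5| < 1/2. So R = 1/2.

R = 1/2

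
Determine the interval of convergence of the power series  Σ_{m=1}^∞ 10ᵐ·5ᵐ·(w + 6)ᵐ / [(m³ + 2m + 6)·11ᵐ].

[-311/50, -289/50]

The ratio of consecutive coefficients is [(m³ + 2m + 6)/((m+1)³ + 2(m+1) + 6)] · 10·5/11 → 50/11.
Thus R = 1/(50/11) = 11/50.
At w = -289/50: absolute convergence follows by limit comparison with Σ 1/m³.
Check w = -311/50: the series is dominated by a constant times Σ 1/m³, which converges (p = 3 > 1).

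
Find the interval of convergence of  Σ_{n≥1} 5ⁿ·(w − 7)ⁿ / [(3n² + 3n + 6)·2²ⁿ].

[31/5, 39/5]

By the ratio test, |a_{n+1}/a_n| = [(3n² + 3n + 6)/(3(n+1)² + 3(n+1) + 6)] · 5/4 → 5/4.
Convergence for |w − 7| · 5/4 < 1, i.e. |w − 7| < 4/5. So R = 4/5.
Check w = 39/5: the terms are on the order of 1/n², so the series converges absolutely by comparison with the p-series (p = 2 > 1).
Check w = 31/5: absolute convergence follows by limit comparison with Σ 1/n².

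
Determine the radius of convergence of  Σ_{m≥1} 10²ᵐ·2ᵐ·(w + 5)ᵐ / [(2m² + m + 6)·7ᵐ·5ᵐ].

R = 7/40

Ratio test: |a_{m+1}/a_m| = [(2m² + m + 6)/(2(m+1)² + (m+1) + 6)] · 100·2/(7·5) → 40/7 as m → ∞.
Thus R = 1/(40/7) = 7/40.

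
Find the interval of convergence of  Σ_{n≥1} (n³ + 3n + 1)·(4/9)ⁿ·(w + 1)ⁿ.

(-13/4, 5/4)

The ratio of consecutive coefficients is [((n+1)³ + 3(n+1) + 1)/(n³ + 3n + 1)] · 4/9 → 4/9.
Hence the series converges for |w + 1| < 1/(4/9) = 9/4, so the radius of convergence is 9/4.
At w = 5/4: the terms do not tend to 0, so the series diverges.
At w = -13/4: the terms have absolute value of order n³, which does not tend to 0, so the series diverges by the divergence test.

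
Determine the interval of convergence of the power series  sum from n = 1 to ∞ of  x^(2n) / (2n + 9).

By the ratio test, |a_{n+1}/a_n| = (2n + 9)/(2(n+1) + 9) → 1.
Since the exponent of x increases by 2 each term, convergence requires |x|² < 1, hence R = 1.
Endpoint x = 1: the terms are asymptotic to a nonzero constant times 1/n, so the series diverges by limit comparison with Σ 1/n.
At x = -1: the terms behave like c/n; limit comparison with the harmonic series gives divergence.

(-1, 1)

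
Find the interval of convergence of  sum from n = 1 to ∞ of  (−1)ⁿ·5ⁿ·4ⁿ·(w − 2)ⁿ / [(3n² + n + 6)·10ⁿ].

Ratio test: |a_{n+1}/a_n| = [(3n² + n + 6)/(3(n+1)² + (n+1) + 6)] · 5·4/10 → 2 as n → ∞.
Convergence for |w − 2| · 2 < 1, i.e. |w − 2| < 1/2. So R = 1/2.
When w = 5/2, the terms are on the order of 1/n², so the series converges absolutely by comparison with the p-series (p = 2 > 1).
At w = 3/2: the series is dominated by a constant times Σ 1/n², which converges (p = 2 > 1).

[3/2, 5/2]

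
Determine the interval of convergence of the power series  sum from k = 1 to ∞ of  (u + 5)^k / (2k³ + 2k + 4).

The ratio of consecutive coefficients is (2k³ + 2k + 4)/(2(k+1)³ + 2(k+1) + 4) → 1.
Convergence for |u + 5| < 1, so R = 1.
At u = -4: the terms are on the order of 1/k³, so the series converges absolutely by comparison with the p-series (p = 3 > 1).
Endpoint u = -6: absolute convergence follows by limit comparison with Σ 1/k³.

[-6, -4]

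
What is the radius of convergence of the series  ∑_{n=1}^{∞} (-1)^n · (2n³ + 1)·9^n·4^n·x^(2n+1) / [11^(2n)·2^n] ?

R = 11√2/6

The ratio of consecutive coefficients is [(2(n+1)³ + 1)/(2n³ + 1)] · 9·4/(121·2) → 18/121.
Since the exponent of x increases by 2 each term, convergence requires |x|² < 121/18, hence R = 11√2/6.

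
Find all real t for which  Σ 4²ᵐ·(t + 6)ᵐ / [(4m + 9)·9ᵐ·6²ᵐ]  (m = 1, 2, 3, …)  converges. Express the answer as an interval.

[-105/4, 57/4)

Ratio test: |a_{m+1}/a_m| = [(4m + 9)/(4(m+1) + 9)] · 16/(9·36) → 4/81 as m → ∞.
Hence the series converges for |t + 6| < 1/(4/81) = 81/4, so the radius of convergence is 81/4.
At t = 57/4: the terms behave like c/m; limit comparison with the harmonic series gives divergence.
Endpoint t = -105/4: the terms alternate in sign and decrease monotonically to 0 in absolute value (size ~ c/m), so the alternating series test gives convergence.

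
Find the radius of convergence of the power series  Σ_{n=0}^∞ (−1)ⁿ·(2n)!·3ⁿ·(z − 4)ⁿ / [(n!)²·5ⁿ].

R = 5/12

Ratio test: |a_{n+1}/a_n| = (2n+1)·(2n+2)/(n+1)² · 3/5 → 12/5 as n → ∞.
Hence the series converges for |z − 4| < 1/(12/5) = 5/12, so the radius of convergence is 5/12.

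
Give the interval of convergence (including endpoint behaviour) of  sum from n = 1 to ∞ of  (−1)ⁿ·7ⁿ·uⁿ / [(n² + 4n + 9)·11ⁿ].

[-11/7, 11/7]

Apply the ratio test: |a_{n+1}| / |a_n| = [(n² + 4n + 9)/((n+1)² + 4(n+1) + 9)] · 7/11, which tends to 7/11 as n → ∞.
Thus R = 1/(7/11) = 11/7.
When u = 11/7, absolute convergence follows by limit comparison with Σ 1/n².
Endpoint u = -11/7: absolute convergence follows by limit comparison with Σ 1/n².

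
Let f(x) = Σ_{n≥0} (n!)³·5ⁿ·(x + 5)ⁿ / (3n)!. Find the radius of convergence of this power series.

Apply the ratio test: |a_{n+1}| / |a_n| = (n+1)³/[(3n+1)·(3n+2)·(3n+3)] · 5, which tends to 5/27 as n → ∞.
Thus R = 1/(5/27) = 27/5.

R = 27/5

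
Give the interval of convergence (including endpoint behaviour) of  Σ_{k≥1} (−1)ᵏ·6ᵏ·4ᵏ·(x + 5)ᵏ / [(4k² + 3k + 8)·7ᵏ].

Apply the ratio test: |a_{k+1}| / |a_k| = [(4k² + 3k + 8)/(4(k+1)² + 3(k+1) + 8)] · 6·4/7, which tends to 24/7 as k → ∞.
Convergence for |x + 5| · 24/7 < 1, i.e. |x + 5| < 7/24. So R = 7/24.
Check x = -113/24: the series is dominated by a constant times Σ 1/k², which converges (p = 2 > 1).
Endpoint x = -127/24: the series is dominated by a constant times Σ 1/k², which converges (p = 2 > 1).

[-127/24, -113/24]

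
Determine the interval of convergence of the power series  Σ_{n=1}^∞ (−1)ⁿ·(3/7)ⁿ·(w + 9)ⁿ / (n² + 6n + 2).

The ratio of consecutive coefficients is [(n² + 6n + 2)/((n+1)² + 6(n+1) + 2)] · 3/7 → 3/7.
Thus R = 1/(3/7) = 7/3.
Endpoint w = -20/3: the terms are on the order of 1/n², so the series converges absolutely by comparison with the p-series (p = 2 > 1).
Check w = -34/3: the terms are on the order of 1/n², so the series converges absolutely by comparison with the p-series (p = 2 > 1).

[-34/3, -20/3]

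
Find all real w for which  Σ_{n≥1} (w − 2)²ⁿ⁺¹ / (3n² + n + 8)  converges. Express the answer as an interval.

[1, 3]

Ratio test: |a_{n+1}/a_n| = (3n² + n + 8)/(3(n+1)² + (n+1) + 8) → 1 as n → ∞.
Successive powers of (w − 2) differ by 2, so the series converges when |w − 2|² · 1 < 1, i.e. |w − 2| < √(1) = 1. So R = 1.
When w = 3, absolute convergence follows by limit comparison with Σ 1/n².
Check w = 1: absolute convergence follows by limit comparison with Σ 1/n².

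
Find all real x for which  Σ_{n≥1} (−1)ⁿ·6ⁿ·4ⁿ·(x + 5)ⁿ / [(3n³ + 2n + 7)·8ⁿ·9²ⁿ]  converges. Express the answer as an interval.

By the ratio test, |a_{n+1}/a_n| = [(3n³ + 2n + 7)/(3(n+1)³ + 2(n+1) + 7)] · 6·4/(8·81) → 1/27.
Thus R = 1/(1/27) = 27.
Check x = 22: the series is dominated by a constant times Σ 1/n³, which converges (p = 3 > 1).
Check x = -32: the series is dominated by a constant times Σ 1/n³, which converges (p = 3 > 1).

[-32, 22]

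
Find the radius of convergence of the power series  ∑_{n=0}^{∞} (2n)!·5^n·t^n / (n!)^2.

Apply the ratio test: |a_{n+1}| / |a_n| = (2n+1)·(2n+2)/(n+1)² · 5, which tends to 20 as n → ∞.
Thus R = 1/(20) = 1/20.

R = 1/20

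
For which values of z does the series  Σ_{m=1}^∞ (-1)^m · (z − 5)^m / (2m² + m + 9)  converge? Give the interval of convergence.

[4, 6]

By the ratio test, |a_{m+1}/a_m| = (2m² + m + 9)/(2(m+1)² + (m+1) + 9) → 1.
Convergence for |z − 5| < 1, so R = 1.
At z = 6: the series is dominated by a constant times Σ 1/m², which converges (p = 2 > 1).
Endpoint z = 4: the terms are on the order of 1/m², so the series converges absolutely by comparison with the p-series (p = 2 > 1).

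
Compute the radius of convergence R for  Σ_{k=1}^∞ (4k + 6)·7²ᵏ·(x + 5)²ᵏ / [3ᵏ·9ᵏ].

R = 3√3/7

By the ratio test, |a_{k+1}/a_k| = [(4(k+1) + 6)/(4k + 6)] · 49/(3·9) → 49/27.
Writing y = (x + 5)², the series in y has radius 27/49, so |x + 5| < √(27/49) and R = 3√3/7.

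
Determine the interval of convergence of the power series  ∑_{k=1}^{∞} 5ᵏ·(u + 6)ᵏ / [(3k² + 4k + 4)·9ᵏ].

The ratio of consecutive coefficients is [(3k² + 4k + 4)/(3(k+1)² + 4(k+1) + 4)] · 5/9 → 5/9.
Hence the series converges for |u + 6| < 1/(5/9) = 9/5, so the radius of convergence is 9/5.
Check u = -21/5: the series is dominated by a constant times Σ 1/k², which converges (p = 2 > 1).
When u = -39/5, absolute convergence follows by limit comparison with Σ 1/k².

[-39/5, -21/5]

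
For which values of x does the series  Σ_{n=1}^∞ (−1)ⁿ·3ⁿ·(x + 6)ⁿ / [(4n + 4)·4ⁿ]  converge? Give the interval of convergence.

(-22/3, -14/3]

By the ratio test, |a_{n+1}/a_n| = [(4n + 4)/(4(n+1) + 4)] · 3/4 → 3/4.
Thus R = 1/(3/4) = 4/3.
Check x = -14/3: the terms alternate in sign and decrease monotonically to 0 in absolute value (size ~ c/n), so the alternating series test gives convergence.
At x = -22/3: the terms behave like c/n; limit comparison with the harmonic series gives divergence.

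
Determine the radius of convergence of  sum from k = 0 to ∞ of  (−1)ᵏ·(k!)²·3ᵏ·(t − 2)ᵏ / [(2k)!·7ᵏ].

R = 28/3

By the ratio test, |a_{k+1}/a_k| = (k+1)²/[(2k+1)·(2k+2)] · 3/7 → 3/28.
Convergence for |t − 2| · 3/28 < 1, i.e. |t − 2| < 28/3. So R = 28/3.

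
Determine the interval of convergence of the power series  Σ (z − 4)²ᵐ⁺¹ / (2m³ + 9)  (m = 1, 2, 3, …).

Ratio test: |a_{m+1}/a_m| = (2m³ + 9)/(2(m+1)³ + 9) → 1 as m → ∞.
Successive powers of (z − 4) differ by 2, so the series converges when |z − 4|² · 1 < 1, i.e. |z − 4| < √(1) = 1. So R = 1.
At z = 5: absolute convergence follows by limit comparison with Σ 1/m³.
When z = 3, the terms are on the order of 1/m³, so the series converges absolutely by comparison with the p-series (p = 3 > 1).

[3, 5]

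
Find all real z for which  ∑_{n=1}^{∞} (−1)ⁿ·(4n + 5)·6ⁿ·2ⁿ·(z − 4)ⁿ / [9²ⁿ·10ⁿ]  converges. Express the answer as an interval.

(-127/2, 143/2)

Ratio test: |a_{n+1}/a_n| = [(4(n+1) + 5)/(4n + 5)] · 6·2/(81·10) → 2/135 as n → ∞.
Convergence for |z − 4| · 2/135 < 1, i.e. |z − 4| < 135/2. So R = 135/2.
Endpoint z = 143/2: the terms do not tend to 0, so the series diverges.
Check z = -127/2: the terms have absolute value of order n, which does not tend to 0, so the series diverges by the divergence test.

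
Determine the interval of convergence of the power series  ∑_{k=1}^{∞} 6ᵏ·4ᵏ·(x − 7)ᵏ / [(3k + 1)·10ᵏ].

[79/12, 89/12)

Ratio test: |a_{k+1}/a_k| = [(3k + 1)/(3(k+1) + 1)] · 6·4/10 → 12/5 as k → ∞.
Convergence for |x − 7| · 12/5 < 1, i.e. |x − 7| < 5/12. So R = 5/12.
Endpoint x = 89/12: the terms behave like c/k; limit comparison with the harmonic series gives divergence.
Check x = 79/12: the terms alternate in sign and decrease monotonically to 0 in absolute value (size ~ c/k), so the alternating series test gives convergence.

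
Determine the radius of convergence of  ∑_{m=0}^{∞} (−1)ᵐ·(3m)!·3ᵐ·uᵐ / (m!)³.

By the ratio test, |a_{m+1}/a_m| = (3m+1)·(3m+2)·(3m+3)/(m+1)³ · 3 → 81.
The series converges when 81 · |u| < 1, giving R = 1/81.

R = 1/81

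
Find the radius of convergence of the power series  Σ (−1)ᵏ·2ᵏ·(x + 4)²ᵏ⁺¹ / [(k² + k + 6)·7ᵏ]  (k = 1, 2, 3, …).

By the ratio test, |a_{k+1}/a_k| = [(k² + k + 6)/((k+1)² + (k+1) + 6)] · 2/7 → 2/7.
Successive powers of (x + 4) differ by 2, so the series converges when |x + 4|² · 2/7 < 1, i.e. |x + 4| < √(7/2). So R = √14/2.

R = √14/2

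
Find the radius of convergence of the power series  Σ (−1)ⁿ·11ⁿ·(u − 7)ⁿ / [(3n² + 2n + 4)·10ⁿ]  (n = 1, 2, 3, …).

Apply the ratio test: |a_{n+1}| / |a_n| = [(3n² + 2n + 4)/(3(n+1)² + 2(n+1) + 4)] · 11/10, which tends to 11/10 as n → ∞.
Thus R = 1/(11/10) = 10/11.

R = 10/11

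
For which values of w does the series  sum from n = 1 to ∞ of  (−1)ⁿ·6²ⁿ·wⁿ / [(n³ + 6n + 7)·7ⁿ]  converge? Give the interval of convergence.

By the ratio test, |a_{n+1}/a_n| = [(n³ + 6n + 7)/((n+1)³ + 6(n+1) + 7)] · 36/7 → 36/7.
The series converges when 36/7 · |w| < 1, giving R = 7/36.
Endpoint w = 7/36: the terms are on the order of 1/n³, so the series converges absolutely by comparison with the p-series (p = 3 > 1).
Check w = -7/36: absolute convergence follows by limit comparison with Σ 1/n³.

[-7/36, 7/36]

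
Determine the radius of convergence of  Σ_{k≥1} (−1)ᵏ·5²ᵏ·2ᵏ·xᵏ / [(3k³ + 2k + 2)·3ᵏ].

Apply the ratio test: |a_{k+1}| / |a_k| = [(3k³ + 2k + 2)/(3(k+1)³ + 2(k+1) + 2)] · 25·2/3, which tends to 50/3 as k → ∞.
Thus R = 1/(50/3) = 3/50.

R = 3/50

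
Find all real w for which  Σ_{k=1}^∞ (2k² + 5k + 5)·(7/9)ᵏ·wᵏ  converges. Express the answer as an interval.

(-9/7, 9/7)

Apply the ratio test: |a_{k+1}| / |a_k| = [(2(k+1)² + 5(k+1) + 5)/(2k² + 5k + 5)] · 7/9, which tends to 7/9 as k → ∞.
Convergence for |w| · 7/9 < 1, i.e. |w| < 9/7. So R = 9/7.
When w = 9/7, the k-th term does not approach 0; divergence by the term test.
Check w = -9/7: the terms have absolute value of order k², which does not tend to 0, so the series diverges by the divergence test.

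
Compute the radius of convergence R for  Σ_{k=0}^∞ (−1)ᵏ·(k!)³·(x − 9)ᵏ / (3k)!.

R = 27

Apply the ratio test: |a_{k+1}| / |a_k| = (k+1)³/[(3k+1)·(3k+2)·(3k+3)], which tends to 1/27 as k → ∞.
Convergence for |x − 9| · 1/27 < 1, i.e. |x − 9| < 27. So R = 27.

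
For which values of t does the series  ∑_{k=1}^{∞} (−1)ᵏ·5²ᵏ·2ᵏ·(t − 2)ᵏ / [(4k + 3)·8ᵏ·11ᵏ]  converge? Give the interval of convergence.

(6/25, 94/25]

Ratio test: |a_{k+1}/a_k| = [(4k + 3)/(4(k+1) + 3)] · 25·2/(8·11) → 25/44 as k → ∞.
Convergence for |t − 2| · 25/44 < 1, i.e. |t − 2| < 44/25. So R = 44/25.
Endpoint t = 94/25: convergence follows from the alternating series test (terms decrease monotonically to 0).
Endpoint t = 6/25: comparison with the harmonic series Σ 1/k shows the series diverges.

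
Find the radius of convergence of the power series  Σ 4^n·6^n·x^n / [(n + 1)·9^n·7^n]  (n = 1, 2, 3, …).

R = 21/8

Ratio test: |a_{n+1}/a_n| = [(n + 1)/((n+1) + 1)] · 4·6/(9·7) → 8/21 as n → ∞.
Hence the series converges for |x| < 1/(8/21) = 21/8, so the radius of convergence is 21/8.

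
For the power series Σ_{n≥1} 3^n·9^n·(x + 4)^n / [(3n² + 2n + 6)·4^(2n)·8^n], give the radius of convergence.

R = 128/27

By the ratio test, |a_{n+1}/a_n| = [(3n² + 2n + 6)/(3(n+1)² + 2(n+1) + 6)] · 3·9/(16·8) → 27/128.
Hence the series converges for |x + 4| < 1/(27/128) = 128/27, so the radius of convergence is 128/27.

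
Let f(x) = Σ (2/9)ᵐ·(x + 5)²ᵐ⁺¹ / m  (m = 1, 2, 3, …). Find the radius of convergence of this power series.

The ratio of consecutive coefficients is [m/(m+1)] · 2/9 → 2/9.
Since the exponent of (x + 5) increases by 2 each term, convergence requires |x + 5|² < 9/2, hence R = 3√2/2.

R = 3√2/2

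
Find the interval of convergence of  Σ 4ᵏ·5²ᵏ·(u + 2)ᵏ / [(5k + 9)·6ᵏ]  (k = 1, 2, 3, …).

[-103/50, -97/50)

The ratio of consecutive coefficients is [(5k + 9)/(5(k+1) + 9)] · 4·25/6 → 50/3.
Convergence for |u + 2| · 50/3 < 1, i.e. |u + 2| < 3/50. So R = 3/50.
When u = -97/50, the terms behave like c/k; limit comparison with the harmonic series gives divergence.
Endpoint u = -103/50: the terms alternate in sign and decrease monotonically to 0 in absolute value (size ~ c/k), so the alternating series test gives convergence.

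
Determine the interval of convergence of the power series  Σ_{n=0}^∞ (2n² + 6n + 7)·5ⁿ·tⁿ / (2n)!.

The ratio of consecutive coefficients is (2(n+1)² + 6(n+1) + 7)/(2n² + 6n + 7) · 5 · 1/[(2n+1)·(2n+2)] → 0.
The limit is 0, so the series converges for all t; R = ∞.

(−∞, ∞)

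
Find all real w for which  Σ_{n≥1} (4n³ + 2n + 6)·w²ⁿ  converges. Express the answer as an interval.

(-1, 1)

By the ratio test, |a_{n+1}/a_n| = (4(n+1)³ + 2(n+1) + 6)/(4n³ + 2n + 6) → 1.
Successive powers of w differ by 2, so the series converges when |w|² · 1 < 1, i.e. |w| < √(1) = 1. So R = 1.
Endpoint w = 1: the terms have absolute value of order n³, which does not tend to 0, so the series diverges by the divergence test.
Endpoint w = -1: the n-th term does not approach 0; divergence by the term test.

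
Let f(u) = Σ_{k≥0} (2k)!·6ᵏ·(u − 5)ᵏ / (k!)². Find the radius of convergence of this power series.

The ratio of consecutive coefficients is (2k+1)·(2k+2)/(k+1)² · 6 → 24.
Thus R = 1/(24) = 1/24.

R = 1/24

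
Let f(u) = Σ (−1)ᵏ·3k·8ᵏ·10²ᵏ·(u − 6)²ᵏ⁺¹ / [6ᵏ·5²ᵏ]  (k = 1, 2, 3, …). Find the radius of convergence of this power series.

R = √3/4

Ratio test: |a_{k+1}/a_k| = [3(k+1)/3k] · 8·100/(6·25) → 16/3 as k → ∞.
Since the exponent of (u − 6) increases by 2 each term, convergence requires |u − 6|² < 3/16, hence R = √3/4.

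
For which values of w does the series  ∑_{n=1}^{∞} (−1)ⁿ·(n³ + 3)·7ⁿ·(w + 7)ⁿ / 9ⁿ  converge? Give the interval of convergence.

(-58/7, -40/7)

Apply the ratio test: |a_{n+1}| / |a_n| = [((n+1)³ + 3)/(n³ + 3)] · 7/9, which tends to 7/9 as n → ∞.
The series converges when 7/9 · |w + 7| < 1, giving R = 9/7.
At w = -40/7: the n-th term does not approach 0; divergence by the term test.
Check w = -58/7: the terms do not tend to 0, so the series diverges.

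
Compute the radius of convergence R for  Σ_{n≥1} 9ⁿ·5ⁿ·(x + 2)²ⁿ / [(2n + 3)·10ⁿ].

R = √2/3

Ratio test: |a_{n+1}/a_n| = [(2n + 3)/(2(n+1) + 3)] · 9·5/10 → 9/2 as n → ∞.
Writing y = (x + 2)², the series in y has radius 2/9, so |x + 2| < √(2/9) and R = √2/3.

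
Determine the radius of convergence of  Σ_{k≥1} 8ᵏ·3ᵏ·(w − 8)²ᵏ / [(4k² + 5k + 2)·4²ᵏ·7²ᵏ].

R = 7√6/3

Ratio test: |a_{k+1}/a_k| = [(4k² + 5k + 2)/(4(k+1)² + 5(k+1) + 2)] · 8·3/(16·49) → 3/98 as k → ∞.
Successive powers of (w − 8) differ by 2, so the series converges when |w − 8|² · 3/98 < 1, i.e. |w − 8| < √(98/3). So R = 7√6/3.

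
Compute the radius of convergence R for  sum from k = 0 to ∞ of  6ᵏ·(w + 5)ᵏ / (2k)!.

R = ∞

The ratio of consecutive coefficients is 6 · 1/[(2k+1)·(2k+2)] → 0.
The limit is 0, so the series converges for all w; R = ∞.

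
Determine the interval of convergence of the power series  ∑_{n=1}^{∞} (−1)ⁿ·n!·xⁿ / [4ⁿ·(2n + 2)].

{0}

Apply the ratio test: |a_{n+1}| / |a_n| = (n+1) · 1/4 · (2n + 2)/(2(n+1) + 2), which tends to ∞ as n → ∞.
The ratio grows without bound, so the series diverges whenever x ≠ 0; it converges only at x = 0. R = 0.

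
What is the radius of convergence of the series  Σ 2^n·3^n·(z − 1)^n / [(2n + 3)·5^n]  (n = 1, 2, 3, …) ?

Apply the ratio test: |a_{n+1}| / |a_n| = [(2n + 3)/(2(n+1) + 3)] · 2·3/5, which tends to 6/5 as n → ∞.
Thus R = 1/(6/5) = 5/6.

R = 5/6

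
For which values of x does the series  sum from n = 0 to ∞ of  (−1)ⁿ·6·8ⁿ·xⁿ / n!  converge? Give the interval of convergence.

(−∞, ∞)

The ratio of consecutive coefficients is 6/6 · 8 · 1/(n+1) → 0.
The limit is 0, so the series converges for all x; R = ∞.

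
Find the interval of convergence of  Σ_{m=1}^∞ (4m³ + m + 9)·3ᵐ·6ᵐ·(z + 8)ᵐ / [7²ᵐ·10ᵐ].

The ratio of consecutive coefficients is [(4(m+1)³ + (m+1) + 9)/(4m³ + m + 9)] · 3·6/(49·10) → 9/245.
The series converges when 9/245 · |z + 8| < 1, giving R = 245/9.
Check z = 173/9: the terms have absolute value of order m³, which does not tend to 0, so the series diverges by the divergence test.
Check z = -317/9: the terms do not tend to 0, so the series diverges.

(-317/9, 173/9)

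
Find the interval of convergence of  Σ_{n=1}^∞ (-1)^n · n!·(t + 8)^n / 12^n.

The ratio of consecutive coefficients is (n+1) · 1/12 → ∞.
Since the ratio → ∞, the series diverges for every t ≠ -8, and R = 0.

{-8}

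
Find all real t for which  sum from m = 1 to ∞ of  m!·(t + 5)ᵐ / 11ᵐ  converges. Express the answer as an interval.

Ratio test: |a_{m+1}/a_m| = (m+1) · 1/11 → ∞ as m → ∞.
The terms grow without bound for any (t + 5) ≠ 0, so R = 0 (convergence only at t = -5).

{-5}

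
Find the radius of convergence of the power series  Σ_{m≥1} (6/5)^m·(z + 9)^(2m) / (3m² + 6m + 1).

The ratio of consecutive coefficients is [(3m² + 6m + 1)/(3(m+1)² + 6(m+1) + 1)] · 6/5 → 6/5.
Since the exponent of (z + 9) increases by 2 each term, convergence requires |z + 9|² < 5/6, hence R = √30/6.

R = √30/6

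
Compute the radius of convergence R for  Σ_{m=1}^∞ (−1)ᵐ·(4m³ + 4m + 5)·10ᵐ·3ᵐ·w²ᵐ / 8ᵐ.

R = 2√15/15

The ratio of consecutive coefficients is [(4(m+1)³ + 4(m+1) + 5)/(4m³ + 4m + 5)] · 10·3/8 → 15/4.
Since the exponent of w increases by 2 each term, convergence requires |w|² < 4/15, hence R = 2√15/15.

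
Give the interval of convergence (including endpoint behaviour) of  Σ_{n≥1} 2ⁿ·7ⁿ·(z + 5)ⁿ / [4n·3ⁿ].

Ratio test: |a_{n+1}/a_n| = [4n/4(n+1)] · 2·7/3 → 14/3 as n → ∞.
Convergence for |z + 5| · 14/3 < 1, i.e. |z + 5| < 3/14. So R = 3/14.
Check z = -67/14: comparison with the harmonic series Σ 1/n shows the series diverges.
Check z = -73/14: the terms alternate in sign and decrease monotonically to 0 in absolute value (size ~ c/n), so the alternating series test gives convergence.

[-73/14, -67/14)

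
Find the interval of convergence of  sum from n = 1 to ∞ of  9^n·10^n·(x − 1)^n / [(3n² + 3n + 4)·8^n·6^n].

Apply the ratio test: |a_{n+1}| / |a_n| = [(3n² + 3n + 4)/(3(n+1)² + 3(n+1) + 4)] · 9·10/(8·6), which tends to 15/8 as n → ∞.
Thus R = 1/(15/8) = 8/15.
At x = 23/15: absolute convergence follows by limit comparison with Σ 1/n².
Check x = 7/15: the terms are on the order of 1/n², so the series converges absolutely by comparison with the p-series (p = 2 > 1).

[7/15, 23/15]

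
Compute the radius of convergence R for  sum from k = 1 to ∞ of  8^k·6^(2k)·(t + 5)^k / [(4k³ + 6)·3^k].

Apply the ratio test: |a_{k+1}| / |a_k| = [(4k³ + 6)/(4(k+1)³ + 6)] · 8·36/3, which tends to 96 as k → ∞.
Convergence for |t + 5| · 96 < 1, i.e. |t + 5| < 1/96. So R = 1/96.

R = 1/96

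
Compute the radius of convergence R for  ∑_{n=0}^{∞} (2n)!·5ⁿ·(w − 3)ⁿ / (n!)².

R = 1/20

Ratio test: |a_{n+1}/a_n| = (2n+1)·(2n+2)/(n+1)² · 5 → 20 as n → ∞.
Thus R = 1/(20) = 1/20.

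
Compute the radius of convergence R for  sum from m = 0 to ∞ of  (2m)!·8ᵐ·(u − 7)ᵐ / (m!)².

R = 1/32

The ratio of consecutive coefficients is (2m+1)·(2m+2)/(m+1)² · 8 → 32.
The series converges when 32 · |u − 7| < 1, giving R = 1/32.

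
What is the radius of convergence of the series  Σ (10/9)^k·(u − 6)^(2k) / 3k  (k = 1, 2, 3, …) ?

Apply the ratio test: |a_{k+1}| / |a_k| = [3k/3(k+1)] · 10/9, which tends to 10/9 as k → ∞.
Writing y = (u − 6)², the series in y has radius 9/10, so |u − 6| < √(9/10) and R = 3√10/10.

R = 3√10/10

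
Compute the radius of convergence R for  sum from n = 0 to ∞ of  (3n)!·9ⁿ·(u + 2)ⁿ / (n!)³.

R = 1/243

Apply the ratio test: |a_{n+1}| / |a_n| = (3n+1)·(3n+2)·(3n+3)/(n+1)³ · 9, which tends to 243 as n → ∞.
The series converges when 243 · |u + 2| < 1, giving R = 1/243.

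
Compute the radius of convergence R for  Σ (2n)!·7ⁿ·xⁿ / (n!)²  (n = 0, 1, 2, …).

The ratio of consecutive coefficients is (2n+1)·(2n+2)/(n+1)² · 7 → 28.
Hence the series converges for |x| < 1/(28) = 1/28, so the radius of convergence is 1/28.

R = 1/28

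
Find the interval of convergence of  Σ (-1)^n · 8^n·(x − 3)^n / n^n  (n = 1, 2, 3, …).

Root test: |a_n|^(1/n) = 8/n → 0.
Since the n-th root of |a_n| tends to 0, the series converges for all real x; R = ∞.

(−∞, ∞)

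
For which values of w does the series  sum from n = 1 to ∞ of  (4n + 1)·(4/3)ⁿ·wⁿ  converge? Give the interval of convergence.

(-3/4, 3/4)

Apply the ratio test: |a_{n+1}| / |a_n| = [(4(n+1) + 1)/(4n + 1)] · 4/3, which tends to 4/3 as n → ∞.
Thus R = 1/(4/3) = 3/4.
When w = 3/4, the n-th term does not approach 0; divergence by the term test.
When w = -3/4, the terms have absolute value of order n, which does not tend to 0, so the series diverges by the divergence test.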